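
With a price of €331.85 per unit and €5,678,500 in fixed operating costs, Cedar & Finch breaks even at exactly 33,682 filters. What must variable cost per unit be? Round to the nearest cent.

At break-even, FC = Q × (P − VC), so P − VC = €5,678,500 ÷ 33,682 = €168.5915.
Hence VC = price − CM = €331.85 − €168.5915 = €163.26.

€163.26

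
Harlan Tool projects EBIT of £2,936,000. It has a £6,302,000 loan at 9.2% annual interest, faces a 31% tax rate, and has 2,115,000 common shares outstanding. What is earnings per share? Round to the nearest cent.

£0.77

Pre-tax income = £2,936,000 − £579,784.00 = £2,356,216.00.
After tax at 31%: net income = £2,356,216.00 × 0.69 = £1,625,789.04.
Per share: £1,625,789.04 / 2,115,000 shares = £0.77.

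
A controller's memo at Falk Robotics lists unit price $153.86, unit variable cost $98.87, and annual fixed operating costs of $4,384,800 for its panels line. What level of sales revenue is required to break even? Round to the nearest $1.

Contribution margin per unit = $153.86 − $98.87 = $54.99, a CM ratio of $54.99 ÷ $153.86 = 0.3574.
Break-even sales = FC ÷ CM ratio = $4,384,800 × $153.86 / $54.99 = $12,268,509.

$12,268,509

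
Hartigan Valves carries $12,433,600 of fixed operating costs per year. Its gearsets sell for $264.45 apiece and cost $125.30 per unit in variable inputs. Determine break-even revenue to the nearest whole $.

$23,629,648

Contribution margin per unit = $264.45 − $125.30 = $139.15, a CM ratio of $139.15 ÷ $264.45 = 0.5262.
Break-even sales = FC ÷ CM ratio = $12,433,600 × $264.45 / $139.15 = $23,629,648.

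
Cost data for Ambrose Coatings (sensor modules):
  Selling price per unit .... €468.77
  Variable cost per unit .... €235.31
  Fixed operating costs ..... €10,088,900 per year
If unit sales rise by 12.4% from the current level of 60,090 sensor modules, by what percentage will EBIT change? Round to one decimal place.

At 60,090 units, contribution = 60,090 × €233.46 = €14,028,611.40.
Operating income = contribution − fixed costs = €14,028,611.40 − €10,088,900 = €3,939,711.40.
So DOL = total CM / EBIT = €14,028,611.40 / €3,939,711.40 = 3.5608.
So EBIT moves 3.5608 × (+12.4%) = +44.2%.

+44.2%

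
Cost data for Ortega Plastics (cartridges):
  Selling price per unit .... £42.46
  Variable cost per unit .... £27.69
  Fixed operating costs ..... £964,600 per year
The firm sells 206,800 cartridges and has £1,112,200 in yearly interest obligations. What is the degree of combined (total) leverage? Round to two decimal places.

Total contribution margin = 206,800 × £14.77 = £3,054,436.00.
Operating income = contribution − fixed costs = £3,054,436.00 − £964,600 = £2,089,836.00. Interest = £1,112,200.00.
DOL = £3,054,436.00 ÷ £2,089,836.00 = 1.4616; DFL = £2,089,836.00 ÷ £977,636.00 = 2.1376.
Combined leverage = 1.4616 × 2.1376 = 3.1243.

3.12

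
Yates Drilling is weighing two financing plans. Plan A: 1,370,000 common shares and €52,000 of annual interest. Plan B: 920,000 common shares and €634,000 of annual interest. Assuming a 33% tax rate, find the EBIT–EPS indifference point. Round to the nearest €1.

At indifference, (EBIT − 52,000)(1 − t)/1,370,000 = (EBIT − 634,000)(1 − t)/920,000.
The (1 − t) factor cancels: (EBIT − 52,000) × 920,000 = (EBIT − 634,000) × 1,370,000.
Solving, EBIT = (634,000·1,370,000 − 52,000·920,000) / (1,370,000 − 920,000) = 820,740,000,000 / 450,000 = 1,823,866.67.

€1,823,867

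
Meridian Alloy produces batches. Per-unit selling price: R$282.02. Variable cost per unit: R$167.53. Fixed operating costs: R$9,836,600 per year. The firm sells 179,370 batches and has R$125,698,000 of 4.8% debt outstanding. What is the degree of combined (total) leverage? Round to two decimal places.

4.40

Contribution at this volume is 179,370 × R$114.49 = R$20,536,071.30.
EBIT = R$20,536,071.30 − R$9,836,600 = R$10,699,471.30. Interest = R$6,033,504.00.
DOL = R$20,536,071.30 ÷ R$10,699,471.30 = 1.9194; DFL = R$10,699,471.30 ÷ R$4,665,967.30 = 2.2931.
Combined leverage = 1.9194 × 2.2931 = 4.4014.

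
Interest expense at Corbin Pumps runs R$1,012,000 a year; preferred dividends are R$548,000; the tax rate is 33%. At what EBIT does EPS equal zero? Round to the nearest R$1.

R$1,829,910

Preferred dividends are paid after tax, so their pre-tax equivalent is R$548,000 ÷ (1 − 0.33) = R$817,910.45.
EPS = 0 when EBIT covers interest plus the pre-tax preferred burden: R$1,012,000 + R$817,910.45 = R$1,829,910.45.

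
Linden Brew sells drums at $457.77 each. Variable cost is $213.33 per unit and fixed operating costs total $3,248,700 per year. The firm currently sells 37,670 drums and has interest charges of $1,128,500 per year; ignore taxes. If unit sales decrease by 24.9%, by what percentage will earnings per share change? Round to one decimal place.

At 37,670 units, contribution = 37,670 × $244.44 = $9,208,054.80.
Subtracting fixed costs: EBIT = $9,208,054.80 − $3,248,700 = $5,959,354.80.
After interest of $1,128,500.00, pre-tax earnings = $4,830,854.80.
Degree of combined leverage = contribution ÷ (EBIT − I) = $9,208,054.80 ÷ $4,830,854.80 = 1.9061.
%ΔEPS = DCL × %ΔSales = 1.9061 × -24.9% = -47.5%.

-47.5%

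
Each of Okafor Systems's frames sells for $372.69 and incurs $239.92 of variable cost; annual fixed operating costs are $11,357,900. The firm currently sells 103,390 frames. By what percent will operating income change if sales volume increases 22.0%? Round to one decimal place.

Contribution at this volume is 103,390 × $132.77 = $13,727,090.30.
Operating income = contribution − fixed costs = $13,727,090.30 − $11,357,900 = $2,369,190.30.
Degree of operating leverage = $13,727,090.30 / $2,369,190.30 = 5.7940.
So EBIT moves 5.7940 × (+22.0%) = +127.5%.

+127.5%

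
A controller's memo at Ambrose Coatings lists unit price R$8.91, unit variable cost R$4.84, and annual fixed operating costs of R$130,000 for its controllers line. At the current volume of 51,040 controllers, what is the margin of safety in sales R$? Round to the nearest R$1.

Contribution margin per unit = R$8.91 − R$4.84 = R$4.07. Break-even units = R$130,000 ÷ R$4.07 = 31,941.03; break-even revenue = 31,941.03 × R$8.91 = R$284,594.59.
Current sales = 51,040 × R$8.91 = R$454,766.40.
Margin of safety = R$454,766.40 − R$284,594.59 = R$170,172.

R$170,172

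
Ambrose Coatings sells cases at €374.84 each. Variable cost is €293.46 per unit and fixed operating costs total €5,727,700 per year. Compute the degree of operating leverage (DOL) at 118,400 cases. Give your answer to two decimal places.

2.47

Contribution at this volume is 118,400 × €81.38 = €9,635,392.00.
Subtracting fixed costs: EBIT = €9,635,392.00 − €5,727,700 = €3,907,692.00.
Degree of operating leverage = €9,635,392.00 / €3,907,692.00 = 2.4658.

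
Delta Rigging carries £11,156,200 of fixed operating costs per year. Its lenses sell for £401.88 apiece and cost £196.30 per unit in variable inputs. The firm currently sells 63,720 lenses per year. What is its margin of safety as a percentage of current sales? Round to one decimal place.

Each unit contributes £401.88 − £196.30 = £205.58. Break-even units = £11,156,200 ÷ £205.58 = 54,266.95; break-even revenue = 54,266.95 × £401.88 = £21,808,802.69.
Actual sales revenue = 63,720 × £401.88 = £25,607,793.60.
Margin of safety = (£25,607,793.60 − £21,808,802.69) ÷ £25,607,793.60 = 14.8%.

14.8%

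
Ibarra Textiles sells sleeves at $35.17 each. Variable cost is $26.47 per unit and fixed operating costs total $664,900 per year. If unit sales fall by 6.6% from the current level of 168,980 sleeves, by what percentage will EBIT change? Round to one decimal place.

-12.0%

Contribution at this volume is 168,980 × $8.70 = $1,470,126.00.
EBIT = $1,470,126.00 − $664,900 = $805,226.00.
Degree of operating leverage = $1,470,126.00 / $805,226.00 = 1.8257.
%ΔEBIT = DOL × %ΔSales = 1.8257 × -6.6% = -12.0%.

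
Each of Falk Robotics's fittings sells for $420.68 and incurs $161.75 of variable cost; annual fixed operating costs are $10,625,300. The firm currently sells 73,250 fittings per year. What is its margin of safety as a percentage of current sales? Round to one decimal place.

Each unit contributes $420.68 − $161.75 = $258.93. Break-even units = $10,625,300 ÷ $258.93 = 41,035.41; break-even revenue = 41,035.41 × $420.68 = $17,262,778.37.
Current sales = 73,250 × $420.68 = $30,814,810.00.
Margin of safety = ($30,814,810.00 − $17,262,778.37) ÷ $30,814,810.00 = 44.0%.

44.0%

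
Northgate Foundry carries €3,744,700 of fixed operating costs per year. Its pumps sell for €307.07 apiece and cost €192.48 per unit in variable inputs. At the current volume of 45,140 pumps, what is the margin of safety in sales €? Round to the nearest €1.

Each unit contributes €307.07 − €192.48 = €114.59. Break-even units = €3,744,700 ÷ €114.59 = 32,679.12; break-even revenue = 32,679.12 × €307.07 = €10,034,776.41.
Actual sales revenue = 45,140 × €307.07 = €13,861,139.80.
Margin of safety = €13,861,139.80 − €10,034,776.41 = €3,826,363.

€3,826,363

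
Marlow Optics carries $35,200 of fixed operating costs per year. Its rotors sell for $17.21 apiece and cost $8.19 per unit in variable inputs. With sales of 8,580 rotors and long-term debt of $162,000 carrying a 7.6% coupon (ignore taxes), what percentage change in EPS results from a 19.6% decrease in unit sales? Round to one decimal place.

-50.8%

At 8,580 units, contribution = 8,580 × $9.02 = $77,391.60.
Operating income = contribution − fixed costs = $77,391.60 − $35,200 = $42,191.60.
Interest = $12,312.00, so EBIT − I = $29,879.60.
DCL = total CM / (EBIT − I) = $77,391.60 / $29,879.60 = 2.5901.
EPS therefore changes by 2.5901 × (-19.6%) = -50.8%.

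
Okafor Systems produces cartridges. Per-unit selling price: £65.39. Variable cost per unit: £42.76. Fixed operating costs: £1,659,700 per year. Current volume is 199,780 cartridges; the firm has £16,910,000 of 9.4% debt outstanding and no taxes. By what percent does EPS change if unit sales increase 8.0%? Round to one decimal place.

+28.4%

Contribution at this volume is 199,780 × £22.63 = £4,521,021.40.
Operating income = contribution − fixed costs = £4,521,021.40 − £1,659,700 = £2,861,321.40.
Interest = £1,589,540.00, so EBIT − I = £1,271,781.40.
DCL = total CM / (EBIT − I) = £4,521,021.40 / £1,271,781.40 = 3.5549.
%ΔEPS = DCL × %ΔSales = 3.5549 × +8.0% = +28.4%.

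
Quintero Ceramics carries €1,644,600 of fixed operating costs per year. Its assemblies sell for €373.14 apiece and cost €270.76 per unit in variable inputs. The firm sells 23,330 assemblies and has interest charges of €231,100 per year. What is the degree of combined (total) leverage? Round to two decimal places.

4.66

Contribution at this volume is 23,330 × €102.38 = €2,388,525.40.
Operating income = contribution − fixed costs = €2,388,525.40 − €1,644,600 = €743,925.40. Interest = €231,100.00, so EBIT − I = €512,825.40.
DCL = contribution ÷ (EBIT − I) = €2,388,525.40 ÷ €512,825.40 = 4.6576.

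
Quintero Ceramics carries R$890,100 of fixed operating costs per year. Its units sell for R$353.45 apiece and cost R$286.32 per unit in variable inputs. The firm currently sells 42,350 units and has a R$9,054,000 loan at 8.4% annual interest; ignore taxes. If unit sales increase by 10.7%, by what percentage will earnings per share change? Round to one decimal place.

Contribution at this volume is 42,350 × R$67.13 = R$2,842,955.50.
Operating income = contribution − fixed costs = R$2,842,955.50 − R$890,100 = R$1,952,855.50.
Interest = R$760,536.00, so EBIT − I = R$1,192,319.50.
DCL = total CM / (EBIT − I) = R$2,842,955.50 / R$1,192,319.50 = 2.3844.
EPS therefore changes by 2.3844 × (+10.7%) = +25.5%.

+25.5%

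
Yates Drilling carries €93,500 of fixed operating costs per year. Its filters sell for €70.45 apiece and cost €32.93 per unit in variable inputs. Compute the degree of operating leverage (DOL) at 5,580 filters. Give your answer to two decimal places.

At 5,580 units, contribution = 5,580 × €37.52 = €209,361.60.
Operating income = contribution − fixed costs = €209,361.60 − €93,500 = €115,861.60.
So DOL = total CM / EBIT = €209,361.60 / €115,861.60 = 1.8070.

1.81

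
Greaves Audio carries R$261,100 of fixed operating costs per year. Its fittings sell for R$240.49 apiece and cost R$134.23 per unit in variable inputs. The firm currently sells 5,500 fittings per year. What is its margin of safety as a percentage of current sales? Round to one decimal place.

Unit CM = price − variable cost = R$240.49 − R$134.23 = R$106.26. Break-even units = R$261,100 ÷ R$106.26 = 2,457.18; break-even revenue = 2,457.18 × R$240.49 = R$590,927.34.
Actual sales revenue = 5,500 × R$240.49 = R$1,322,695.00.
Margin of safety = (R$1,322,695.00 − R$590,927.34) ÷ R$1,322,695.00 = 55.3%.

55.3%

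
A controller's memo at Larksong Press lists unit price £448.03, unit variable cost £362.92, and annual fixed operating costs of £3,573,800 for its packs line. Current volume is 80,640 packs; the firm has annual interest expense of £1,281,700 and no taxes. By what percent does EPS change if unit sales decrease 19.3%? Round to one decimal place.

-66.0%

Contribution at this volume is 80,640 × £85.11 = £6,863,270.40.
Operating income = contribution − fixed costs = £6,863,270.40 − £3,573,800 = £3,289,470.40.
After interest of £1,281,700.00, pre-tax earnings = £2,007,770.40.
Degree of combined leverage = contribution ÷ (EBIT − I) = £6,863,270.40 ÷ £2,007,770.40 = 3.4184.
%ΔEPS = DCL × %ΔSales = 3.4184 × -19.3% = -66.0%.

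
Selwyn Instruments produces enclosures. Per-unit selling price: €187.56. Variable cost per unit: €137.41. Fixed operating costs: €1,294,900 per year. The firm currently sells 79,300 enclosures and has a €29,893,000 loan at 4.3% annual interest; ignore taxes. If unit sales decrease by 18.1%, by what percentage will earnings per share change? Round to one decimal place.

-51.5%

Contribution at this volume is 79,300 × €50.15 = €3,976,895.00.
EBIT = €3,976,895.00 − €1,294,900 = €2,681,995.00.
After interest of €1,285,399.00, pre-tax earnings = €1,396,596.00.
DCL = total CM / (EBIT − I) = €3,976,895.00 / €1,396,596.00 = 2.8476.
%ΔEPS = DCL × %ΔSales = 2.8476 × -18.1% = -51.5%.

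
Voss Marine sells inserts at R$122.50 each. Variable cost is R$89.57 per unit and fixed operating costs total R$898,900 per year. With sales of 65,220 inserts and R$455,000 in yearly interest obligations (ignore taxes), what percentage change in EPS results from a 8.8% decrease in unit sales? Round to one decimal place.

Total contribution margin = 65,220 × R$32.93 = R$2,147,694.60.
Operating income = contribution − fixed costs = R$2,147,694.60 − R$898,900 = R$1,248,794.60.
After interest of R$455,000.00, pre-tax earnings = R$793,794.60.
DCL = total CM / (EBIT − I) = R$2,147,694.60 / R$793,794.60 = 2.7056.
%ΔEPS = DCL × %ΔSales = 2.7056 × -8.8% = -23.8%.

-23.8%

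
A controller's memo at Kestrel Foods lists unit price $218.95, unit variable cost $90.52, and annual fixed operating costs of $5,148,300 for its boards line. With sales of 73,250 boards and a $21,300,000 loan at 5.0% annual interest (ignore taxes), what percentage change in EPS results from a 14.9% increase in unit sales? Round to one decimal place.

Total contribution margin = 73,250 × $128.43 = $9,407,497.50.
EBIT = $9,407,497.50 − $5,148,300 = $4,259,197.50.
Interest = $1,065,000.00, so EBIT − I = $3,194,197.50.
Degree of combined leverage = contribution ÷ (EBIT − I) = $9,407,497.50 ÷ $3,194,197.50 = 2.9452.
EPS therefore changes by 2.9452 × (+14.9%) = +43.9%.

+43.9%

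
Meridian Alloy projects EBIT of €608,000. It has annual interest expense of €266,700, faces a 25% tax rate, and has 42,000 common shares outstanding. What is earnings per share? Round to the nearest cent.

€6.09

Interest = €266,700.00, so EBT = €608,000 − €266,700.00 = €341,300.00.
After tax at 25%: net income = €341,300.00 × 0.75 = €255,975.00.
Per share: €255,975.00 / 42,000 shares = €6.09.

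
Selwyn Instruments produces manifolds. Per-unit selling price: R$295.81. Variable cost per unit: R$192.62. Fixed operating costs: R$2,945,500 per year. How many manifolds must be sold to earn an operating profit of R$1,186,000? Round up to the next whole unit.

Contribution margin per unit = R$295.81 − R$192.62 = R$103.19.
Required volume = (fixed costs + target profit) ÷ CM = (R$2,945,500 + R$1,186,000) ÷ R$103.19 = 40,037.79, so 40,038 manifolds.

40,038 manifolds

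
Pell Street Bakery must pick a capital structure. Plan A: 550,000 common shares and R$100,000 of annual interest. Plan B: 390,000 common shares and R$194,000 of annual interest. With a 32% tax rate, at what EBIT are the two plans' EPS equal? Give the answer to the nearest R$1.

At indifference, (EBIT − 100,000)(1 − t)/550,000 = (EBIT − 194,000)(1 − t)/390,000.
The (1 − t) factor cancels: (EBIT − 100,000) × 390,000 = (EBIT − 194,000) × 550,000.
EBIT × (550,000 − 390,000) = 194,000 × 550,000 − 100,000 × 390,000 = 67,700,000,000, so EBIT = 67,700,000,000 ÷ 160,000 = 423,125.00.

R$423,125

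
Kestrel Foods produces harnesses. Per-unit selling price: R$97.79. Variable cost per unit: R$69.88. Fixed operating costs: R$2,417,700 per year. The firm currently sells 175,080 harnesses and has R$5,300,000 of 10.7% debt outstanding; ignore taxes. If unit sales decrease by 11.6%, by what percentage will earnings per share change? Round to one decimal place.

-29.8%

Contribution at this volume is 175,080 × R$27.91 = R$4,886,482.80.
EBIT = R$4,886,482.80 − R$2,417,700 = R$2,468,782.80.
After interest of R$567,100.00, pre-tax earnings = R$1,901,682.80.
DCL = total CM / (EBIT − I) = R$4,886,482.80 / R$1,901,682.80 = 2.5696.
EPS therefore changes by 2.5696 × (-11.6%) = -29.8%.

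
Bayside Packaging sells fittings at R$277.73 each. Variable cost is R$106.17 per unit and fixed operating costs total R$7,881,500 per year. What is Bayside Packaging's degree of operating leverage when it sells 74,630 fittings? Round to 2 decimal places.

2.60

Contribution at this volume is 74,630 × R$171.56 = R$12,803,522.80.
Operating income = contribution − fixed costs = R$12,803,522.80 − R$7,881,500 = R$4,922,022.80.
Degree of operating leverage = R$12,803,522.80 / R$4,922,022.80 = 2.6013.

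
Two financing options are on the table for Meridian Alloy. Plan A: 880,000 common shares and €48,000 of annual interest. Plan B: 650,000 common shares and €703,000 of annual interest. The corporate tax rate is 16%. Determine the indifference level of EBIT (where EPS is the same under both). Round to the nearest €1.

At indifference, (EBIT − 48,000)(1 − t)/880,000 = (EBIT − 703,000)(1 − t)/650,000.
Cancelling (1 − t) and cross-multiplying: 650,000·(EBIT − 48,000) = 880,000·(EBIT − 703,000).
Solving, EBIT = (703,000·880,000 − 48,000·650,000) / (880,000 − 650,000) = 587,440,000,000 / 230,000 = 2,554,086.96.

€2,554,087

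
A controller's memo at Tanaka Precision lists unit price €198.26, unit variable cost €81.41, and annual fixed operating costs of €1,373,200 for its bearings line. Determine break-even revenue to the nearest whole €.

Contribution margin per unit = €198.26 − €81.41 = €116.85, a CM ratio of €116.85 ÷ €198.26 = 0.5894.
Break-even revenue = fixed costs × price ÷ CM = €1,373,200 × €198.26 ÷ €116.85 = €2,329,916.

€2,329,916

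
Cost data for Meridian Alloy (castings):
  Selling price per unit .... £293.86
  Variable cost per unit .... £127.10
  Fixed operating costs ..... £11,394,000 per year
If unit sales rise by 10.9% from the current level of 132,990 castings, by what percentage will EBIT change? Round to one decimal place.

+22.4%

Contribution at this volume is 132,990 × £166.76 = £22,177,412.40.
Subtracting fixed costs: EBIT = £22,177,412.40 − £11,394,000 = £10,783,412.40.
Degree of operating leverage = £22,177,412.40 / £10,783,412.40 = 2.0566.
So EBIT moves 2.0566 × (+10.9%) = +22.4%.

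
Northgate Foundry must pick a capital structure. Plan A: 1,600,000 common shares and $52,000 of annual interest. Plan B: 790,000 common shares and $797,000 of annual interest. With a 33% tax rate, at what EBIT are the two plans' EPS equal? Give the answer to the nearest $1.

$1,523,605

At indifference, (EBIT − 52,000)(1 − t)/1,600,000 = (EBIT − 797,000)(1 − t)/790,000.
Cancelling (1 − t) and cross-multiplying: 790,000·(EBIT − 52,000) = 1,600,000·(EBIT − 797,000).
Solving, EBIT = (797,000·1,600,000 − 52,000·790,000) / (1,600,000 − 790,000) = 1,234,120,000,000 / 810,000 = 1,523,604.94.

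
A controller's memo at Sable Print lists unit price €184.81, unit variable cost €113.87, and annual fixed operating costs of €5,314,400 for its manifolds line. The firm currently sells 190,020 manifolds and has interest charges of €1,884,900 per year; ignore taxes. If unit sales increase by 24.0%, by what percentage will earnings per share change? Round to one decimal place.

Contribution at this volume is 190,020 × €70.94 = €13,480,018.80.
Subtracting fixed costs: EBIT = €13,480,018.80 − €5,314,400 = €8,165,618.80.
Interest = €1,884,900.00, so EBIT − I = €6,280,718.80.
Degree of combined leverage = contribution ÷ (EBIT − I) = €13,480,018.80 ÷ €6,280,718.80 = 2.1463.
%ΔEPS = DCL × %ΔSales = 2.1463 × +24.0% = +51.5%.

+51.5%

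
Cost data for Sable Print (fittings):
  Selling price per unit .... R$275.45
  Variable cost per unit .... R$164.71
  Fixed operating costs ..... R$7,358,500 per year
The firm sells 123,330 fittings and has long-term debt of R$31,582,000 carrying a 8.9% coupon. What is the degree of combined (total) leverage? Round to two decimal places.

Contribution at this volume is 123,330 × R$110.74 = R$13,657,564.20.
Subtracting fixed costs: EBIT = R$13,657,564.20 − R$7,358,500 = R$6,299,064.20. Interest = R$2,810,798.00, so EBIT − I = R$3,488,266.20.
Degree of total leverage = total CM / (EBIT − interest) = R$13,657,564.20 / R$3,488,266.20 = 3.9153.

3.92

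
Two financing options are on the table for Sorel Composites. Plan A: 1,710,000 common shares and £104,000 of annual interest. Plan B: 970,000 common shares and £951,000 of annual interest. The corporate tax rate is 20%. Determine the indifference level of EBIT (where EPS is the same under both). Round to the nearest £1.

£2,061,257

Set EPS_A = EPS_B: (EBIT − £104,000)(1 − 0.20) ÷ 1,710,000 = (EBIT − £951,000)(1 − 0.20) ÷ 970,000.
The (1 − t) factor cancels: (EBIT − 104,000) × 970,000 = (EBIT − 951,000) × 1,710,000.
Solving, EBIT = (951,000·1,710,000 − 104,000·970,000) / (1,710,000 − 970,000) = 1,525,330,000,000 / 740,000 = 2,061,256.76.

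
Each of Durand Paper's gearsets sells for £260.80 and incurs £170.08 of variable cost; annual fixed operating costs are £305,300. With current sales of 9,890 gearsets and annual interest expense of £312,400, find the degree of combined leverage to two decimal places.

3.21

Total contribution margin = 9,890 × £90.72 = £897,220.80.
Operating income = contribution − fixed costs = £897,220.80 − £305,300 = £591,920.80. Interest = £312,400.00.
DOL = £897,220.80 ÷ £591,920.80 = 1.5158; DFL = £591,920.80 ÷ £279,520.80 = 2.1176.
DCL = DOL × DFL = 1.5158 × 2.1176 = 3.2099.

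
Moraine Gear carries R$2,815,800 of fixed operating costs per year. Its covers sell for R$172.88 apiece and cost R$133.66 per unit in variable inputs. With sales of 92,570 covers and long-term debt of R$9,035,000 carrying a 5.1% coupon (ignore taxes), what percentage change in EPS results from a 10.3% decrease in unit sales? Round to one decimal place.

At 92,570 units, contribution = 92,570 × R$39.22 = R$3,630,595.40.
Operating income = contribution − fixed costs = R$3,630,595.40 − R$2,815,800 = R$814,795.40.
Interest = R$460,785.00, so EBIT − I = R$354,010.40.
Degree of combined leverage = contribution ÷ (EBIT − I) = R$3,630,595.40 ÷ R$354,010.40 = 10.2556.
%ΔEPS = DCL × %ΔSales = 10.2556 × -10.3% = -105.6%.

-105.6%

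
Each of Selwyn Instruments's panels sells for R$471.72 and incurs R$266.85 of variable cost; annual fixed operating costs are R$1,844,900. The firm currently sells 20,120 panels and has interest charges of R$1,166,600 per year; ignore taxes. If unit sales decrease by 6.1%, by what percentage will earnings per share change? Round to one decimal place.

-22.6%

At 20,120 units, contribution = 20,120 × R$204.87 = R$4,121,984.40.
Subtracting fixed costs: EBIT = R$4,121,984.40 − R$1,844,900 = R$2,277,084.40.
Interest = R$1,166,600.00, so EBIT − I = R$1,110,484.40.
DCL = total CM / (EBIT − I) = R$4,121,984.40 / R$1,110,484.40 = 3.7119.
EPS therefore changes by 3.7119 × (-6.1%) = -22.6%.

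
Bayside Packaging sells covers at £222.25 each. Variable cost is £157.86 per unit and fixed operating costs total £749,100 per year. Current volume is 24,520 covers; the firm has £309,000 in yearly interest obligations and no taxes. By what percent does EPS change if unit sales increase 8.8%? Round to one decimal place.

At 24,520 units, contribution = 24,520 × £64.39 = £1,578,842.80.
EBIT = £1,578,842.80 − £749,100 = £829,742.80.
Interest = £309,000.00, so EBIT − I = £520,742.80.
Degree of combined leverage = contribution ÷ (EBIT − I) = £1,578,842.80 ÷ £520,742.80 = 3.0319.
EPS therefore changes by 3.0319 × (+8.8%) = +26.7%.

+26.7%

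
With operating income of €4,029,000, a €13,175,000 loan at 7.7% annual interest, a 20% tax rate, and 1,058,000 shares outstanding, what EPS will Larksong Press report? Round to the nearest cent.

Pre-tax income = €4,029,000 − €1,014,475.00 = €3,014,525.00.
After tax at 20%: net income = €3,014,525.00 × 0.80 = €2,411,620.00.
Per share: €2,411,620.00 / 1,058,000 shares = €2.28.

€2.28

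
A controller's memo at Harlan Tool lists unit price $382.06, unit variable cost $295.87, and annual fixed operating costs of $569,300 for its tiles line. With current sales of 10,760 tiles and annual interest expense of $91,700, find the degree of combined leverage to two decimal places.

3.48

At 10,760 units, contribution = 10,760 × $86.19 = $927,404.40.
Subtracting fixed costs: EBIT = $927,404.40 − $569,300 = $358,104.40. Interest = $91,700.00, so EBIT − I = $266,404.40.
DCL = contribution ÷ (EBIT − I) = $927,404.40 ÷ $266,404.40 = 3.4812.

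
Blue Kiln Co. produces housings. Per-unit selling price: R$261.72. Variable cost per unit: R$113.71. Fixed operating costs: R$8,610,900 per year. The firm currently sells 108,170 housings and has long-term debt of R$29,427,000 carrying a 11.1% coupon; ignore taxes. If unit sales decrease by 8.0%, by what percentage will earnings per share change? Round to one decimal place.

-31.0%

At 108,170 units, contribution = 108,170 × R$148.01 = R$16,010,241.70.
EBIT = R$16,010,241.70 − R$8,610,900 = R$7,399,341.70.
Interest = R$3,266,397.00, so EBIT − I = R$4,132,944.70.
DCL = total CM / (EBIT − I) = R$16,010,241.70 / R$4,132,944.70 = 3.8738.
%ΔEPS = DCL × %ΔSales = 3.8738 × -8.0% = -31.0%.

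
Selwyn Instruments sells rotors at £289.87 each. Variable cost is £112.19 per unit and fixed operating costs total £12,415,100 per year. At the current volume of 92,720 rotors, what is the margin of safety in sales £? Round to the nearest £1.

£6,622,553

Unit CM = price − variable cost = £289.87 − £112.19 = £177.68. Break-even units = £12,415,100 ÷ £177.68 = 69,873.37; break-even revenue = 69,873.37 × £289.87 = £20,254,193.14.
Current sales = 92,720 × £289.87 = £26,876,746.40.
Margin of safety = £26,876,746.40 − £20,254,193.14 = £6,622,553.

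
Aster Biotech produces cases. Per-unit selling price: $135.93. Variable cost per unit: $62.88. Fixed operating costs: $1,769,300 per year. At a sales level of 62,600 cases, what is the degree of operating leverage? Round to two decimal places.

1.63

At 62,600 units, contribution = 62,600 × $73.05 = $4,572,930.00.
Operating income = contribution − fixed costs = $4,572,930.00 − $1,769,300 = $2,803,630.00.
DOL = contribution ÷ EBIT = $4,572,930.00 ÷ $2,803,630.00 = 1.6311.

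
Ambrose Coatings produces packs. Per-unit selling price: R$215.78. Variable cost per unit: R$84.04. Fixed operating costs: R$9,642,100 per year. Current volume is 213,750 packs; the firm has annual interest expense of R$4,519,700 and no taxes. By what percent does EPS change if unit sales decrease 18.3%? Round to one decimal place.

Contribution at this volume is 213,750 × R$131.74 = R$28,159,425.00.
EBIT = R$28,159,425.00 − R$9,642,100 = R$18,517,325.00.
After interest of R$4,519,700.00, pre-tax earnings = R$13,997,625.00.
DCL = total CM / (EBIT − I) = R$28,159,425.00 / R$13,997,625.00 = 2.0117.
%ΔEPS = DCL × %ΔSales = 2.0117 × -18.3% = -36.8%.

-36.8%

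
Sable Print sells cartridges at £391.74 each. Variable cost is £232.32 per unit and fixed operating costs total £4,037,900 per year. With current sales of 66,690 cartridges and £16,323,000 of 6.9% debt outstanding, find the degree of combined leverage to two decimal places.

Total contribution margin = 66,690 × £159.42 = £10,631,719.80.
Subtracting fixed costs: EBIT = £10,631,719.80 − £4,037,900 = £6,593,819.80. Interest = £1,126,287.00, so EBIT − I = £5,467,532.80.
Degree of total leverage = total CM / (EBIT − interest) = £10,631,719.80 / £5,467,532.80 = 1.9445.

1.94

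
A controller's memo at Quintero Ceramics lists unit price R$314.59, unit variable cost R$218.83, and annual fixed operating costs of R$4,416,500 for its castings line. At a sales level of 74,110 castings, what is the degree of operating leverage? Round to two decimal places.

Total contribution margin = 74,110 × R$95.76 = R$7,096,773.60.
Subtracting fixed costs: EBIT = R$7,096,773.60 − R$4,416,500 = R$2,680,273.60.
Degree of operating leverage = R$7,096,773.60 / R$2,680,273.60 = 2.6478.

2.65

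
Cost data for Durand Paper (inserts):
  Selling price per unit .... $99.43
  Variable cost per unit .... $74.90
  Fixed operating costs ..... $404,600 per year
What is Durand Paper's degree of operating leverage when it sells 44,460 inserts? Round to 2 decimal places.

1.59

Total contribution margin = 44,460 × $24.53 = $1,090,603.80.
EBIT = $1,090,603.80 − $404,600 = $686,003.80.
Degree of operating leverage = $1,090,603.80 / $686,003.80 = 1.5898.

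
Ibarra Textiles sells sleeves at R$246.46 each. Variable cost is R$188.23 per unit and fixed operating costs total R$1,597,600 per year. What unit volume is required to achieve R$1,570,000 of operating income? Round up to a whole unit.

Contribution margin per unit = R$246.46 − R$188.23 = R$58.23.
Required volume = (fixed costs + target profit) ÷ CM = (R$1,597,600 + R$1,570,000) ÷ R$58.23 = 54,398.08, so 54,399 sleeves.

54,399 sleeves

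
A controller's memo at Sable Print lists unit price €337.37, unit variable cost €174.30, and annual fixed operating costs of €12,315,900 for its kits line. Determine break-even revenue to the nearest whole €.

Contribution margin per unit = €337.37 − €174.30 = €163.07, a CM ratio of €163.07 ÷ €337.37 = 0.4834.
Break-even revenue = fixed costs × price ÷ CM = €12,315,900 × €337.37 ÷ €163.07 = €25,479,948.

€25,479,948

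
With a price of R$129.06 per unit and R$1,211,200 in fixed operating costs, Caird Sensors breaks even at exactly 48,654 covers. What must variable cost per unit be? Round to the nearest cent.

R$104.17

Contribution per unit must be FC / Q = R$1,211,200 / 48,654 = R$24.8942.
Hence VC = price − CM = R$129.06 − R$24.8942 = R$104.17.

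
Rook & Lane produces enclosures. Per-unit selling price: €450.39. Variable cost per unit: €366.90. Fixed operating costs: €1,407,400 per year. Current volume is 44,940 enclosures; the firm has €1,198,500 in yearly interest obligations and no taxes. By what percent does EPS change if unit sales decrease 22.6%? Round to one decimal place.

-74.0%

Total contribution margin = 44,940 × €83.49 = €3,752,040.60.
Operating income = contribution − fixed costs = €3,752,040.60 − €1,407,400 = €2,344,640.60.
Interest = €1,198,500.00, so EBIT − I = €1,146,140.60.
Degree of combined leverage = contribution ÷ (EBIT − I) = €3,752,040.60 ÷ €1,146,140.60 = 3.2736.
EPS therefore changes by 3.2736 × (-22.6%) = -74.0%.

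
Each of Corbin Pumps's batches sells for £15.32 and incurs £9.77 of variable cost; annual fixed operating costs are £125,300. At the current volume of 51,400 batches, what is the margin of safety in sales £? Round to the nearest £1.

£441,575

Unit CM = price − variable cost = £15.32 − £9.77 = £5.55. Break-even units = £125,300 ÷ £5.55 = 22,576.58; break-even revenue = 22,576.58 × £15.32 = £345,873.15.
Current sales = 51,400 × £15.32 = £787,448.00.
Margin of safety = £787,448.00 − £345,873.15 = £441,575.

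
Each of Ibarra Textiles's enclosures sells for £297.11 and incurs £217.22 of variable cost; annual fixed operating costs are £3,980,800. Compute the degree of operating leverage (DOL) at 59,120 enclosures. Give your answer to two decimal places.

6.36

Total contribution margin = 59,120 × £79.89 = £4,723,096.80.
Subtracting fixed costs: EBIT = £4,723,096.80 − £3,980,800 = £742,296.80.
DOL = contribution ÷ EBIT = £4,723,096.80 ÷ £742,296.80 = 6.3628.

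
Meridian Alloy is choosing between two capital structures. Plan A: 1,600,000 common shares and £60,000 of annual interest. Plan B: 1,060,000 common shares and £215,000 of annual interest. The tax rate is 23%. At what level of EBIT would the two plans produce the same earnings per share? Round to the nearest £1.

£519,259

At indifference, (EBIT − 60,000)(1 − t)/1,600,000 = (EBIT − 215,000)(1 − t)/1,060,000.
Cancelling (1 − t) and cross-multiplying: 1,060,000·(EBIT − 60,000) = 1,600,000·(EBIT − 215,000).
Solving, EBIT = (215,000·1,600,000 − 60,000·1,060,000) / (1,600,000 − 1,060,000) = 280,400,000,000 / 540,000 = 519,259.26.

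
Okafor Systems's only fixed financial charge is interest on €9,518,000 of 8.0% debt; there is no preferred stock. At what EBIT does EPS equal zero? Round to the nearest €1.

€761,440

Annual interest = 8.0% × €9,518,000 = €761,440.00.
Without preferred stock the financial break-even is simply EBIT = interest = €761,440.00.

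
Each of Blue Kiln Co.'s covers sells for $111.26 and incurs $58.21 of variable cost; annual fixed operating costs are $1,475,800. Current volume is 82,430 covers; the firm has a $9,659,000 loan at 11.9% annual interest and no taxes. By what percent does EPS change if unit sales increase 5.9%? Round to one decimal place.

+14.8%

At 82,430 units, contribution = 82,430 × $53.05 = $4,372,911.50.
Operating income = contribution − fixed costs = $4,372,911.50 − $1,475,800 = $2,897,111.50.
After interest of $1,149,421.00, pre-tax earnings = $1,747,690.50.
Degree of combined leverage = contribution ÷ (EBIT − I) = $4,372,911.50 ÷ $1,747,690.50 = 2.5021.
EPS therefore changes by 2.5021 × (+5.9%) = +14.8%.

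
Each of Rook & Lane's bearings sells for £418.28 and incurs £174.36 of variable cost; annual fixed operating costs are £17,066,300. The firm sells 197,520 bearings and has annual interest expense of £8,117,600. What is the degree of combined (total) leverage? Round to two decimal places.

At 197,520 units, contribution = 197,520 × £243.92 = £48,179,078.40.
EBIT = £48,179,078.40 − £17,066,300 = £31,112,778.40. Interest = £8,117,600.00, so EBIT − I = £22,995,178.40.
DCL = contribution ÷ (EBIT − I) = £48,179,078.40 ÷ £22,995,178.40 = 2.0952.

2.10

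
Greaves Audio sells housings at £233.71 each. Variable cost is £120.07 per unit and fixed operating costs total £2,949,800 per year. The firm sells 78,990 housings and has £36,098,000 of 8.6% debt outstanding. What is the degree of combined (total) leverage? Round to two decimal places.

3.07

Contribution at this volume is 78,990 × £113.64 = £8,976,423.60.
EBIT = £8,976,423.60 − £2,949,800 = £6,026,623.60. Interest = £3,104,428.00, so EBIT − I = £2,922,195.60.
DCL = contribution ÷ (EBIT − I) = £8,976,423.60 ÷ £2,922,195.60 = 3.0718.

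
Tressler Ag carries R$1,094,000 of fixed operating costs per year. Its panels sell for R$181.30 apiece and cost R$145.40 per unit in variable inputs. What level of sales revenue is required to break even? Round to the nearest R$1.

CM per unit = R$181.30 − R$145.40 = R$35.90; CM ratio = R$35.90 / R$181.30 = 0.1980.
Break-even sales = FC ÷ CM ratio = R$1,094,000 × R$181.30 / R$35.90 = R$5,524,852.

R$5,524,852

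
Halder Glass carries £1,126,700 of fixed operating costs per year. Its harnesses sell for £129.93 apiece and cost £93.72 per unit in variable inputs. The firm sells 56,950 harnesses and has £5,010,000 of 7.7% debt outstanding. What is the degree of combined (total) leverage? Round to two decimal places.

3.75

At 56,950 units, contribution = 56,950 × £36.21 = £2,062,159.50.
EBIT = £2,062,159.50 − £1,126,700 = £935,459.50. Interest = £385,770.00, so EBIT − I = £549,689.50.
DCL = contribution ÷ (EBIT − I) = £2,062,159.50 ÷ £549,689.50 = 3.7515.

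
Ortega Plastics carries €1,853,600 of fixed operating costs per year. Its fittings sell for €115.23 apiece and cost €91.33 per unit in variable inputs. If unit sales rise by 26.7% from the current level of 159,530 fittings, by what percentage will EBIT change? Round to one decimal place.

At 159,530 units, contribution = 159,530 × €23.90 = €3,812,767.00.
EBIT = €3,812,767.00 − €1,853,600 = €1,959,167.00.
So DOL = total CM / EBIT = €3,812,767.00 / €1,959,167.00 = 1.9461.
%ΔEBIT = DOL × %ΔSales = 1.9461 × +26.7% = +52.0%.

+52.0%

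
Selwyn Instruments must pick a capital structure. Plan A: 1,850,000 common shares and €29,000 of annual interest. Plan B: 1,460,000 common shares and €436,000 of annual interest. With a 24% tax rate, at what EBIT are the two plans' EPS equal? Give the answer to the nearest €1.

€1,959,641

Set EPS_A = EPS_B: (EBIT − €29,000)(1 − 0.24) ÷ 1,850,000 = (EBIT − €436,000)(1 − 0.24) ÷ 1,460,000.
Cancelling (1 − t) and cross-multiplying: 1,460,000·(EBIT − 29,000) = 1,850,000·(EBIT − 436,000).
EBIT × (1,850,000 − 1,460,000) = 436,000 × 1,850,000 − 29,000 × 1,460,000 = 764,260,000,000, so EBIT = 764,260,000,000 ÷ 390,000 = 1,959,641.03.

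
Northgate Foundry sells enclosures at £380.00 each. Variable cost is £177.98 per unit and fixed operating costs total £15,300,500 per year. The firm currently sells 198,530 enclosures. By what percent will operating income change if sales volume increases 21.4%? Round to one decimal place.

Total contribution margin = 198,530 × £202.02 = £40,107,030.60.
EBIT = £40,107,030.60 − £15,300,500 = £24,806,530.60.
DOL = contribution ÷ EBIT = £40,107,030.60 ÷ £24,806,530.60 = 1.6168.
Operating income changes by 1.6168 × +21.4% = +34.6%.

+34.6%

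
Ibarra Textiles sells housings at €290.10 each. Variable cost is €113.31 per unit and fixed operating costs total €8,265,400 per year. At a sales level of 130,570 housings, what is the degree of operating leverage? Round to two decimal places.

At 130,570 units, contribution = 130,570 × €176.79 = €23,083,470.30.
EBIT = €23,083,470.30 − €8,265,400 = €14,818,070.30.
DOL = contribution ÷ EBIT = €23,083,470.30 ÷ €14,818,070.30 = 1.5578.

1.56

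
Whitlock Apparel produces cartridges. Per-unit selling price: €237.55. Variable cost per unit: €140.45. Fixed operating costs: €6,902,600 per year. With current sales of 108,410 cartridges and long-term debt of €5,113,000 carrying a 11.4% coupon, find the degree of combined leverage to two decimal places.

Total contribution margin = 108,410 × €97.10 = €10,526,611.00.
Operating income = contribution − fixed costs = €10,526,611.00 − €6,902,600 = €3,624,011.00. Interest = €582,882.00.
DOL = €10,526,611.00 ÷ €3,624,011.00 = 2.9047; DFL = €3,624,011.00 ÷ €3,041,129.00 = 1.1917.
DCL = DOL × DFL = 2.9047 × 1.1917 = 3.4615.

3.46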